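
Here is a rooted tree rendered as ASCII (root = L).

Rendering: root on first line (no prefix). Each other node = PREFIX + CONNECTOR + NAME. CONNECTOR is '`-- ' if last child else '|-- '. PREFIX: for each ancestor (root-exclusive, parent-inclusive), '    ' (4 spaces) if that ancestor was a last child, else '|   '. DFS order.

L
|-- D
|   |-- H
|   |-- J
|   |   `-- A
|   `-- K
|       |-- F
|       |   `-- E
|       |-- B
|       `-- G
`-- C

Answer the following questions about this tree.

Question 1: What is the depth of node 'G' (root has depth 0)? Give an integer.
Answer: 3

Derivation:
Path from root to G: L -> D -> K -> G
Depth = number of edges = 3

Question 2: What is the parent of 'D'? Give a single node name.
Scan adjacency: D appears as child of L

Answer: L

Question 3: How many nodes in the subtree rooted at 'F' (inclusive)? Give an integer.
Answer: 2

Derivation:
Subtree rooted at F contains: E, F
Count = 2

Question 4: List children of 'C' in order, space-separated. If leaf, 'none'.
Node C's children (from adjacency): (leaf)

Answer: none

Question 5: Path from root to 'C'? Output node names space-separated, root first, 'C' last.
Answer: L C

Derivation:
Walk down from root: L -> C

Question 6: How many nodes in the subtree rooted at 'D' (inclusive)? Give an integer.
Answer: 9

Derivation:
Subtree rooted at D contains: A, B, D, E, F, G, H, J, K
Count = 9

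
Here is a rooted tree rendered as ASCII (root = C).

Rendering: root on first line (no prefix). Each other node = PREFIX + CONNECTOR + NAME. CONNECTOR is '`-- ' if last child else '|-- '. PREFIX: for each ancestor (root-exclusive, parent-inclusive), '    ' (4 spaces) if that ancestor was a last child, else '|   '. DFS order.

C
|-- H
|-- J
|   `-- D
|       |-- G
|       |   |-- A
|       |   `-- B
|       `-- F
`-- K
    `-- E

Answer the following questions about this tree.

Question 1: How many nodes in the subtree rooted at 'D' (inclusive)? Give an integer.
Subtree rooted at D contains: A, B, D, F, G
Count = 5

Answer: 5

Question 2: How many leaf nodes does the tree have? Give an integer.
Answer: 5

Derivation:
Leaves (nodes with no children): A, B, E, F, H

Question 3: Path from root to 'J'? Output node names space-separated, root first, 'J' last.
Answer: C J

Derivation:
Walk down from root: C -> J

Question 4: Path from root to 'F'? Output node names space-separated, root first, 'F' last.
Walk down from root: C -> J -> D -> F

Answer: C J D F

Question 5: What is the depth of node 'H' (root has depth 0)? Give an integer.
Path from root to H: C -> H
Depth = number of edges = 1

Answer: 1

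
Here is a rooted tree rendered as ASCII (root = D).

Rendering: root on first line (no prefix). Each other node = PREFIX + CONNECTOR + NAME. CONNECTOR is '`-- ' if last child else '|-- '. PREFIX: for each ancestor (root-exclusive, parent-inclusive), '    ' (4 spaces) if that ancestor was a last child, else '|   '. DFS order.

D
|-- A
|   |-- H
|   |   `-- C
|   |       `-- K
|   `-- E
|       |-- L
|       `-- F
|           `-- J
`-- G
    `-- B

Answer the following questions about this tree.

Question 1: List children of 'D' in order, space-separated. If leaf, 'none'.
Node D's children (from adjacency): A, G

Answer: A G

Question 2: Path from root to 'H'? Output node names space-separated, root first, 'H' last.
Answer: D A H

Derivation:
Walk down from root: D -> A -> H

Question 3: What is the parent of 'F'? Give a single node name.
Answer: E

Derivation:
Scan adjacency: F appears as child of E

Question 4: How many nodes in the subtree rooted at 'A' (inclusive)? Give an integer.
Answer: 8

Derivation:
Subtree rooted at A contains: A, C, E, F, H, J, K, L
Count = 8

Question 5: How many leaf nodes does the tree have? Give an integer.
Answer: 4

Derivation:
Leaves (nodes with no children): B, J, K, L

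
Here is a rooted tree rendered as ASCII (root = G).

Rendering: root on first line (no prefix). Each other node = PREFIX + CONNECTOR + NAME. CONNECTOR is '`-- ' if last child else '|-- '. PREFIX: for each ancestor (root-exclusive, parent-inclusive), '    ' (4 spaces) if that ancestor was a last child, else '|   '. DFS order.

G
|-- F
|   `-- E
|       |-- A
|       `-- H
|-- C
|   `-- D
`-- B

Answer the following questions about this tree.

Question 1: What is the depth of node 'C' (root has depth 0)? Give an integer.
Answer: 1

Derivation:
Path from root to C: G -> C
Depth = number of edges = 1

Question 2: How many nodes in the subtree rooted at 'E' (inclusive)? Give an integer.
Subtree rooted at E contains: A, E, H
Count = 3

Answer: 3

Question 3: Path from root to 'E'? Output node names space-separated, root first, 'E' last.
Walk down from root: G -> F -> E

Answer: G F E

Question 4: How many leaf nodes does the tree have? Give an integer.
Answer: 4

Derivation:
Leaves (nodes with no children): A, B, D, H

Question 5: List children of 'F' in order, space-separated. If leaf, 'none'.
Answer: E

Derivation:
Node F's children (from adjacency): E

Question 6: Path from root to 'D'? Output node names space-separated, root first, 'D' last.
Walk down from root: G -> C -> D

Answer: G C D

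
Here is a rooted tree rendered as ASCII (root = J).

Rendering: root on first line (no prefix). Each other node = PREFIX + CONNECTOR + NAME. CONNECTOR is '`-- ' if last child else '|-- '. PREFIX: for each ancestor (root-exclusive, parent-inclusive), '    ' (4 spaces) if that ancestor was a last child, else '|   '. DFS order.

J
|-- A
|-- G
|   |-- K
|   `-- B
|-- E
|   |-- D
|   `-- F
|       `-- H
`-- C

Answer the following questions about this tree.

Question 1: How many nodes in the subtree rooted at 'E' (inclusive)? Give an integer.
Answer: 4

Derivation:
Subtree rooted at E contains: D, E, F, H
Count = 4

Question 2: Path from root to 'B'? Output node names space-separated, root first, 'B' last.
Walk down from root: J -> G -> B

Answer: J G B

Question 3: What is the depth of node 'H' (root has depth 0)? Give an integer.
Path from root to H: J -> E -> F -> H
Depth = number of edges = 3

Answer: 3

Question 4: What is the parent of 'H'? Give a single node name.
Scan adjacency: H appears as child of F

Answer: F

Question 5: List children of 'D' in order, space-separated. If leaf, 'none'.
Answer: none

Derivation:
Node D's children (from adjacency): (leaf)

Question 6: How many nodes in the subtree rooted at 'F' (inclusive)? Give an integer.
Answer: 2

Derivation:
Subtree rooted at F contains: F, H
Count = 2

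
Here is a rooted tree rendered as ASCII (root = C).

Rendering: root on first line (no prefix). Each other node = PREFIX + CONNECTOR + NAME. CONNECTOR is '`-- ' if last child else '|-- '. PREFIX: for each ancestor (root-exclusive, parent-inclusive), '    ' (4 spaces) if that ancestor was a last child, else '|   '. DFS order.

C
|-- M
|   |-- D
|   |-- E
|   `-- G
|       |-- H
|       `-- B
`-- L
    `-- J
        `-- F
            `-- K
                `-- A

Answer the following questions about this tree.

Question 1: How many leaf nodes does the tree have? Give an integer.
Leaves (nodes with no children): A, B, D, E, H

Answer: 5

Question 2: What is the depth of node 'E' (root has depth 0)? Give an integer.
Answer: 2

Derivation:
Path from root to E: C -> M -> E
Depth = number of edges = 2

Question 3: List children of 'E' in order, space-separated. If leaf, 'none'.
Answer: none

Derivation:
Node E's children (from adjacency): (leaf)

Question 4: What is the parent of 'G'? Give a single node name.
Answer: M

Derivation:
Scan adjacency: G appears as child of M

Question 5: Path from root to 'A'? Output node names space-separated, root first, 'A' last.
Walk down from root: C -> L -> J -> F -> K -> A

Answer: C L J F K A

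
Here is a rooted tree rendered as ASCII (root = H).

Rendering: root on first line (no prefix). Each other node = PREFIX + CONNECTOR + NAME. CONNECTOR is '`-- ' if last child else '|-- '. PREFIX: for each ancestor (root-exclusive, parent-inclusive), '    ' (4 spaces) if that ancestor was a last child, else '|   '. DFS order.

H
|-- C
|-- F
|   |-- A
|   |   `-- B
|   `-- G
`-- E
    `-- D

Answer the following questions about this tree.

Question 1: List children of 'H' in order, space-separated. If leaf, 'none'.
Answer: C F E

Derivation:
Node H's children (from adjacency): C, F, E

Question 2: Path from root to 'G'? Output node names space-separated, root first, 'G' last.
Walk down from root: H -> F -> G

Answer: H F G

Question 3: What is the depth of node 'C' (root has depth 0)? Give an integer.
Answer: 1

Derivation:
Path from root to C: H -> C
Depth = number of edges = 1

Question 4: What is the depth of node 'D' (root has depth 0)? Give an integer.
Path from root to D: H -> E -> D
Depth = number of edges = 2

Answer: 2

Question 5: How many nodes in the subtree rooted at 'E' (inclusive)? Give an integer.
Subtree rooted at E contains: D, E
Count = 2

Answer: 2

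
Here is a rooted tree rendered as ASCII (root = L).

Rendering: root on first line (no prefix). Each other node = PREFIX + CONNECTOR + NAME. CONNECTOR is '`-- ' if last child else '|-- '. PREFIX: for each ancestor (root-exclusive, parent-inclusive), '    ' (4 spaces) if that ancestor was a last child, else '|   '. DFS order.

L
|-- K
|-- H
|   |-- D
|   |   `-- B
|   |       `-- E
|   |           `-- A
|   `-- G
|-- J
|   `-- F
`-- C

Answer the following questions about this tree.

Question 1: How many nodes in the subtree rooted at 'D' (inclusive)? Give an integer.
Subtree rooted at D contains: A, B, D, E
Count = 4

Answer: 4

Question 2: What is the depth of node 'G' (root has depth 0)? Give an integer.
Path from root to G: L -> H -> G
Depth = number of edges = 2

Answer: 2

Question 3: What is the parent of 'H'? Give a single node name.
Answer: L

Derivation:
Scan adjacency: H appears as child of L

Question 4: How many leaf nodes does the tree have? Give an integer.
Leaves (nodes with no children): A, C, F, G, K

Answer: 5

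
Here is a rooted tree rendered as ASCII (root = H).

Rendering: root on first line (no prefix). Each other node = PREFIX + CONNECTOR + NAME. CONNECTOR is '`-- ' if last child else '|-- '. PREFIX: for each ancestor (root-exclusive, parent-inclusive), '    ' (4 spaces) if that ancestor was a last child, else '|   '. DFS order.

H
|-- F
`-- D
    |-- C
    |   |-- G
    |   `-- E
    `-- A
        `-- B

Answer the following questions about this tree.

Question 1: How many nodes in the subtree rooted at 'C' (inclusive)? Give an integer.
Subtree rooted at C contains: C, E, G
Count = 3

Answer: 3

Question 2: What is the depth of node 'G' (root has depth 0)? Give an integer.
Path from root to G: H -> D -> C -> G
Depth = number of edges = 3

Answer: 3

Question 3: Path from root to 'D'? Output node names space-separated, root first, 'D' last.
Walk down from root: H -> D

Answer: H D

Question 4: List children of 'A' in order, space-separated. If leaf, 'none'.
Answer: B

Derivation:
Node A's children (from adjacency): B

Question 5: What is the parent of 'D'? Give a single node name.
Scan adjacency: D appears as child of H

Answer: H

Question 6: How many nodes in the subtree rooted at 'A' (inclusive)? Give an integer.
Answer: 2

Derivation:
Subtree rooted at A contains: A, B
Count = 2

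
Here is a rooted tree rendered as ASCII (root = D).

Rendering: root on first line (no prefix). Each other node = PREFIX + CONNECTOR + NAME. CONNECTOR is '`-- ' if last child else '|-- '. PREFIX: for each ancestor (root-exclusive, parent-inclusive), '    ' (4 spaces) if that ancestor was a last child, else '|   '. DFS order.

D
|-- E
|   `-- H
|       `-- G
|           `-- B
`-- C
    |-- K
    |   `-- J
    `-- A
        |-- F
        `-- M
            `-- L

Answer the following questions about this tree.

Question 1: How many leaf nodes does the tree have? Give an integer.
Answer: 4

Derivation:
Leaves (nodes with no children): B, F, J, L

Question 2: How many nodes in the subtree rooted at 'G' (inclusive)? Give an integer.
Subtree rooted at G contains: B, G
Count = 2

Answer: 2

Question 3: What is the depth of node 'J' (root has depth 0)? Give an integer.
Path from root to J: D -> C -> K -> J
Depth = number of edges = 3

Answer: 3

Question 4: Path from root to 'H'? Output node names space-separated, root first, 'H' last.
Walk down from root: D -> E -> H

Answer: D E H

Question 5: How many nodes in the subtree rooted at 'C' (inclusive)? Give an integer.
Answer: 7

Derivation:
Subtree rooted at C contains: A, C, F, J, K, L, M
Count = 7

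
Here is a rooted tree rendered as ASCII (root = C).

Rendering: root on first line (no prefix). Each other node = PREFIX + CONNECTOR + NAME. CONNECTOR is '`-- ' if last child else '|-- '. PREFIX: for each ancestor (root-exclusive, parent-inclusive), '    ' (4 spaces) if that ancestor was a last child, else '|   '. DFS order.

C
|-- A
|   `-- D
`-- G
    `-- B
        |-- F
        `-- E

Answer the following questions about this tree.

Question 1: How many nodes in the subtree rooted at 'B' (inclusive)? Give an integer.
Answer: 3

Derivation:
Subtree rooted at B contains: B, E, F
Count = 3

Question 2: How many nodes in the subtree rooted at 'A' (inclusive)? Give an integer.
Subtree rooted at A contains: A, D
Count = 2

Answer: 2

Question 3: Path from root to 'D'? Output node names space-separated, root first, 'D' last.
Answer: C A D

Derivation:
Walk down from root: C -> A -> D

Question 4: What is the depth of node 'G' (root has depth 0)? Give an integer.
Answer: 1

Derivation:
Path from root to G: C -> G
Depth = number of edges = 1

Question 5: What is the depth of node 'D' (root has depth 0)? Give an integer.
Path from root to D: C -> A -> D
Depth = number of edges = 2

Answer: 2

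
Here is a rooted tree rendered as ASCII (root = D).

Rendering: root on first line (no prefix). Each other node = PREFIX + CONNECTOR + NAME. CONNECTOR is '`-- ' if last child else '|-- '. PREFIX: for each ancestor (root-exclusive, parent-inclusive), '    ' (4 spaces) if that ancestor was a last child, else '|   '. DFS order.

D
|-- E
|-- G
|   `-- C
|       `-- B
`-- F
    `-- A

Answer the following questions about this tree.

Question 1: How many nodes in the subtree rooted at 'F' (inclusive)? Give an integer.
Answer: 2

Derivation:
Subtree rooted at F contains: A, F
Count = 2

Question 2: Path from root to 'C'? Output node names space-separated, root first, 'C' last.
Answer: D G C

Derivation:
Walk down from root: D -> G -> C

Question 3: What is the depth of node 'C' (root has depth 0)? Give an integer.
Answer: 2

Derivation:
Path from root to C: D -> G -> C
Depth = number of edges = 2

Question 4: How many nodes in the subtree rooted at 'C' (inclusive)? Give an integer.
Subtree rooted at C contains: B, C
Count = 2

Answer: 2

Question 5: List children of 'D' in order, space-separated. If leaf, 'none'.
Node D's children (from adjacency): E, G, F

Answer: E G F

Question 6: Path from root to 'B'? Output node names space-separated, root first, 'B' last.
Answer: D G C B

Derivation:
Walk down from root: D -> G -> C -> B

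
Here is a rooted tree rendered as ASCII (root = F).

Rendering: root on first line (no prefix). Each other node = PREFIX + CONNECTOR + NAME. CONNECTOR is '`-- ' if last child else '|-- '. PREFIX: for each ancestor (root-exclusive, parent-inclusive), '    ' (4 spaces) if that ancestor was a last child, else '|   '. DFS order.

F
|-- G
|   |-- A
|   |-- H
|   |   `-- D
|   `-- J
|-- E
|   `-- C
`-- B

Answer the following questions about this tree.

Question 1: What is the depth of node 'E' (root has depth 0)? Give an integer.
Answer: 1

Derivation:
Path from root to E: F -> E
Depth = number of edges = 1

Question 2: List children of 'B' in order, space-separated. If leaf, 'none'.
Answer: none

Derivation:
Node B's children (from adjacency): (leaf)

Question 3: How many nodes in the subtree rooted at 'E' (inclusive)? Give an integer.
Subtree rooted at E contains: C, E
Count = 2

Answer: 2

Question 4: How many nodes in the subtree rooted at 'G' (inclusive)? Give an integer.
Subtree rooted at G contains: A, D, G, H, J
Count = 5

Answer: 5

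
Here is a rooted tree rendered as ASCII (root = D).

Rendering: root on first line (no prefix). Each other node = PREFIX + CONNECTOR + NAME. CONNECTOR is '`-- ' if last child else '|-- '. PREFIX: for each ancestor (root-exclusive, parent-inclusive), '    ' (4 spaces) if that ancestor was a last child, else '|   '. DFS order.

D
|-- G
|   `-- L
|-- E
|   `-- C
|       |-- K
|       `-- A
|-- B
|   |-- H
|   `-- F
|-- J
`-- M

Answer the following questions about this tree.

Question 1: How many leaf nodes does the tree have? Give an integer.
Leaves (nodes with no children): A, F, H, J, K, L, M

Answer: 7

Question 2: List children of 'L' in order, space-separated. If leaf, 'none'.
Answer: none

Derivation:
Node L's children (from adjacency): (leaf)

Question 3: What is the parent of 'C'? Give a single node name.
Answer: E

Derivation:
Scan adjacency: C appears as child of E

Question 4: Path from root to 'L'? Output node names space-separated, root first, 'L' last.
Answer: D G L

Derivation:
Walk down from root: D -> G -> L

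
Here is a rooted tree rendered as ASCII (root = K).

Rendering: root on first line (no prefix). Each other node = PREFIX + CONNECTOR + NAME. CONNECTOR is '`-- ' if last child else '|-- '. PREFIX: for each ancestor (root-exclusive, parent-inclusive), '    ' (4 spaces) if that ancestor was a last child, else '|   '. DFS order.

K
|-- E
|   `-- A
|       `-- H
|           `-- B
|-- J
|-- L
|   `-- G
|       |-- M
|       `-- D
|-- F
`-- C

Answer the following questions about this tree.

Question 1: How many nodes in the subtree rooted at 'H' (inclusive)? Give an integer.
Subtree rooted at H contains: B, H
Count = 2

Answer: 2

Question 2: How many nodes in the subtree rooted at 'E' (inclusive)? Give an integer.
Answer: 4

Derivation:
Subtree rooted at E contains: A, B, E, H
Count = 4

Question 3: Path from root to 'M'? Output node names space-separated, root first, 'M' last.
Answer: K L G M

Derivation:
Walk down from root: K -> L -> G -> M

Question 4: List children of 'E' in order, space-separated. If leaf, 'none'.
Answer: A

Derivation:
Node E's children (from adjacency): A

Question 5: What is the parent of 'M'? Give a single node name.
Answer: G

Derivation:
Scan adjacency: M appears as child of G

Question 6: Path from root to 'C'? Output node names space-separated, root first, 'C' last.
Walk down from root: K -> C

Answer: K C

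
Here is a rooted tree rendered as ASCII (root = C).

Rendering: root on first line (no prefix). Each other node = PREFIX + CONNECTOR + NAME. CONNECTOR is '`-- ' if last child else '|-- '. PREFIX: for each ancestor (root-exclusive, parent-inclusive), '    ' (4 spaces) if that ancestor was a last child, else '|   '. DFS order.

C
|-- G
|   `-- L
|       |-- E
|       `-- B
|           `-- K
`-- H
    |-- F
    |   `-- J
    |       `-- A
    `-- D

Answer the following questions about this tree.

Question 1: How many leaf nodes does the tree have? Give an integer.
Leaves (nodes with no children): A, D, E, K

Answer: 4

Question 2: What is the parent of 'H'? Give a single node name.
Scan adjacency: H appears as child of C

Answer: C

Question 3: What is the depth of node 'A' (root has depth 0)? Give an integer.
Path from root to A: C -> H -> F -> J -> A
Depth = number of edges = 4

Answer: 4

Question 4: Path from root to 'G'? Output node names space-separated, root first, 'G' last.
Answer: C G

Derivation:
Walk down from root: C -> G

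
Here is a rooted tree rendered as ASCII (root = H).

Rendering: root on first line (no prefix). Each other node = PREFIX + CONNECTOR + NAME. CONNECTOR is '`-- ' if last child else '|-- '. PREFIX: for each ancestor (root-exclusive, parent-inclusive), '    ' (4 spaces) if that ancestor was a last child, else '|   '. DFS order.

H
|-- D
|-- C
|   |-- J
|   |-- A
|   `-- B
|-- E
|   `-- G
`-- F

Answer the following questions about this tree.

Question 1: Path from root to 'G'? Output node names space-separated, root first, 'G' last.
Walk down from root: H -> E -> G

Answer: H E G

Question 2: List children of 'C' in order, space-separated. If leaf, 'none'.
Answer: J A B

Derivation:
Node C's children (from adjacency): J, A, B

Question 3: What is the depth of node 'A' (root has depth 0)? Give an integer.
Path from root to A: H -> C -> A
Depth = number of edges = 2

Answer: 2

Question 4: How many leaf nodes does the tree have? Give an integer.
Answer: 6

Derivation:
Leaves (nodes with no children): A, B, D, F, G, J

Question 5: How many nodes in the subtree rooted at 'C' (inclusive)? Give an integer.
Answer: 4

Derivation:
Subtree rooted at C contains: A, B, C, J
Count = 4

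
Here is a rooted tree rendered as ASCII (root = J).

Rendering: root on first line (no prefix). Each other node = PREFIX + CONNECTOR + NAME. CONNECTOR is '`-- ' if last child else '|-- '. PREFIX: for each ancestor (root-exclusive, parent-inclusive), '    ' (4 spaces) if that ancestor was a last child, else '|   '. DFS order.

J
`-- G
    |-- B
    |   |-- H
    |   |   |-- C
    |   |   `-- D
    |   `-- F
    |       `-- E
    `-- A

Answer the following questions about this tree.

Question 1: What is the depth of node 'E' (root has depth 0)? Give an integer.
Path from root to E: J -> G -> B -> F -> E
Depth = number of edges = 4

Answer: 4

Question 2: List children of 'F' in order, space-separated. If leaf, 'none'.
Node F's children (from adjacency): E

Answer: E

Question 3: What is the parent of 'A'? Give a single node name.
Answer: G

Derivation:
Scan adjacency: A appears as child of G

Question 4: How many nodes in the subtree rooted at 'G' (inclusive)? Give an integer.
Subtree rooted at G contains: A, B, C, D, E, F, G, H
Count = 8

Answer: 8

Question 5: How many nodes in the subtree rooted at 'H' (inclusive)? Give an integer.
Answer: 3

Derivation:
Subtree rooted at H contains: C, D, H
Count = 3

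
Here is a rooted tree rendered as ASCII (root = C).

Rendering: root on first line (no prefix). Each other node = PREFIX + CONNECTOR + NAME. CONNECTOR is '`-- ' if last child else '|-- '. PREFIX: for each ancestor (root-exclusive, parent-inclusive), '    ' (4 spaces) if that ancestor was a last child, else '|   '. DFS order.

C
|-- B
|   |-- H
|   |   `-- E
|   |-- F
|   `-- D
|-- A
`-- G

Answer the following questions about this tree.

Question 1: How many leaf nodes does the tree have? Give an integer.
Leaves (nodes with no children): A, D, E, F, G

Answer: 5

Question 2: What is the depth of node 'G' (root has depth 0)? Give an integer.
Path from root to G: C -> G
Depth = number of edges = 1

Answer: 1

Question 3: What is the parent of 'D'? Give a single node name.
Scan adjacency: D appears as child of B

Answer: B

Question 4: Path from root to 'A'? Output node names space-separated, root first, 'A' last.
Answer: C A

Derivation:
Walk down from root: C -> A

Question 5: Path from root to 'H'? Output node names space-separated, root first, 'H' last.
Answer: C B H

Derivation:
Walk down from root: C -> B -> H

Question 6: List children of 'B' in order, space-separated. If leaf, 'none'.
Answer: H F D

Derivation:
Node B's children (from adjacency): H, F, D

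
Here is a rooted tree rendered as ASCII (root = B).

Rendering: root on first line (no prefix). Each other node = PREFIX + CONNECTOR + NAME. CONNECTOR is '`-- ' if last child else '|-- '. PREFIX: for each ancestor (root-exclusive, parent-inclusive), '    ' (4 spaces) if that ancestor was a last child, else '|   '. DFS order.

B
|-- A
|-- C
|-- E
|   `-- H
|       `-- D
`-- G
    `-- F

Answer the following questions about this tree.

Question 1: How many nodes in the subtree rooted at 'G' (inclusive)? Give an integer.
Subtree rooted at G contains: F, G
Count = 2

Answer: 2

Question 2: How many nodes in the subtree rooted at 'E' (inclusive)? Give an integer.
Answer: 3

Derivation:
Subtree rooted at E contains: D, E, H
Count = 3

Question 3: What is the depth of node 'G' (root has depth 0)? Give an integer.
Path from root to G: B -> G
Depth = number of edges = 1

Answer: 1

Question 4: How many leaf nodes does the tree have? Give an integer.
Answer: 4

Derivation:
Leaves (nodes with no children): A, C, D, F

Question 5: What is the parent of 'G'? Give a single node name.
Answer: B

Derivation:
Scan adjacency: G appears as child of B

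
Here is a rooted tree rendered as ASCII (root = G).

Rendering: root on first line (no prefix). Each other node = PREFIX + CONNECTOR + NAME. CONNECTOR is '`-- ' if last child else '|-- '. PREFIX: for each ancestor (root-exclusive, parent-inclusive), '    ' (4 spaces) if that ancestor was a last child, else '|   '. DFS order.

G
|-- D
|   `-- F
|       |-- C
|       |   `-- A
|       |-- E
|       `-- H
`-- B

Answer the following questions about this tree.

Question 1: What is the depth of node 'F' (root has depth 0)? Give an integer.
Path from root to F: G -> D -> F
Depth = number of edges = 2

Answer: 2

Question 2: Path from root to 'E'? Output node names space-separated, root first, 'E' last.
Answer: G D F E

Derivation:
Walk down from root: G -> D -> F -> E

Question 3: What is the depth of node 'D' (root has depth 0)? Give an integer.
Answer: 1

Derivation:
Path from root to D: G -> D
Depth = number of edges = 1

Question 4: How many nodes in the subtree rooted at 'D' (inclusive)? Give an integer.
Answer: 6

Derivation:
Subtree rooted at D contains: A, C, D, E, F, H
Count = 6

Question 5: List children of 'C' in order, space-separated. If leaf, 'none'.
Answer: A

Derivation:
Node C's children (from adjacency): A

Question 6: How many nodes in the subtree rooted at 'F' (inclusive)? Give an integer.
Subtree rooted at F contains: A, C, E, F, H
Count = 5

Answer: 5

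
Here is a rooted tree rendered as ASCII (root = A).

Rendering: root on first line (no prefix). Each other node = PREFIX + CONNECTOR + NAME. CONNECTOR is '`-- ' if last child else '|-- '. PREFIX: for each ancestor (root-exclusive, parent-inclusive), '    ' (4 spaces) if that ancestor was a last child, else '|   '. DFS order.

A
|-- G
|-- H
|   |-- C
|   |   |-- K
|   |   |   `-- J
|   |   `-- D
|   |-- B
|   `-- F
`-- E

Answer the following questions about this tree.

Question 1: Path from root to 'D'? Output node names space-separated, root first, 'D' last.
Answer: A H C D

Derivation:
Walk down from root: A -> H -> C -> D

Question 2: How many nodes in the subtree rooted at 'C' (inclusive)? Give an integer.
Answer: 4

Derivation:
Subtree rooted at C contains: C, D, J, K
Count = 4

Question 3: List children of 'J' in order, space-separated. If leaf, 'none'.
Answer: none

Derivation:
Node J's children (from adjacency): (leaf)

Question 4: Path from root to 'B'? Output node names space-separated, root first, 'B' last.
Answer: A H B

Derivation:
Walk down from root: A -> H -> B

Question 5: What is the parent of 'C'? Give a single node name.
Answer: H

Derivation:
Scan adjacency: C appears as child of H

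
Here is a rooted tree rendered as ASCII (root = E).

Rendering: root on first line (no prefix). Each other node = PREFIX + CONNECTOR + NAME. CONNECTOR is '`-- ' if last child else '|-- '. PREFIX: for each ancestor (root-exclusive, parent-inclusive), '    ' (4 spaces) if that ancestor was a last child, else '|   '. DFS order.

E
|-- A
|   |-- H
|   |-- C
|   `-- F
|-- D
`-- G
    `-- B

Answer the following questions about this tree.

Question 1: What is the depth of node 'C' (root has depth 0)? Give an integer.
Answer: 2

Derivation:
Path from root to C: E -> A -> C
Depth = number of edges = 2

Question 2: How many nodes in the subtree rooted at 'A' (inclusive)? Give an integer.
Answer: 4

Derivation:
Subtree rooted at A contains: A, C, F, H
Count = 4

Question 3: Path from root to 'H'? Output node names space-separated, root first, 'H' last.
Answer: E A H

Derivation:
Walk down from root: E -> A -> H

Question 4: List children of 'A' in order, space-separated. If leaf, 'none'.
Answer: H C F

Derivation:
Node A's children (from adjacency): H, C, F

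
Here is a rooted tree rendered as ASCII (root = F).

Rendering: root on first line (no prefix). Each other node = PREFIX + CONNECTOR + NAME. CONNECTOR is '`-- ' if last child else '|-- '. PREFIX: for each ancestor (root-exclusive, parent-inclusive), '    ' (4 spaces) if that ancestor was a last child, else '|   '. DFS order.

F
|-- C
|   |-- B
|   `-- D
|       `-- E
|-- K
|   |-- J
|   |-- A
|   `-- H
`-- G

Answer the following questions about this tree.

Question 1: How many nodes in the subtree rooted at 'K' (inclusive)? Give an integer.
Subtree rooted at K contains: A, H, J, K
Count = 4

Answer: 4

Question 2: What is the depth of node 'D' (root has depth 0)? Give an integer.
Answer: 2

Derivation:
Path from root to D: F -> C -> D
Depth = number of edges = 2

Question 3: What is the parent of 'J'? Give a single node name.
Scan adjacency: J appears as child of K

Answer: K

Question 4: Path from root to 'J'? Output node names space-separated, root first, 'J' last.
Answer: F K J

Derivation:
Walk down from root: F -> K -> J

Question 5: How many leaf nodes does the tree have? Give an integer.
Leaves (nodes with no children): A, B, E, G, H, J

Answer: 6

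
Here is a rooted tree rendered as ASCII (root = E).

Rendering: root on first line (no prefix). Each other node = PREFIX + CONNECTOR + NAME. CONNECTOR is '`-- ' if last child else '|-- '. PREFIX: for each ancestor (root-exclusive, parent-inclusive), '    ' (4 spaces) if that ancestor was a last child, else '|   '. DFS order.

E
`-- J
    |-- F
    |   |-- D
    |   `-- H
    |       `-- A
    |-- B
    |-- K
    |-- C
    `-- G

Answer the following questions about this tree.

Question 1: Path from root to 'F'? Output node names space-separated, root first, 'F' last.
Walk down from root: E -> J -> F

Answer: E J F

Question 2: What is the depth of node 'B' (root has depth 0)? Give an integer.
Answer: 2

Derivation:
Path from root to B: E -> J -> B
Depth = number of edges = 2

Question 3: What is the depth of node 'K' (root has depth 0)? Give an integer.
Answer: 2

Derivation:
Path from root to K: E -> J -> K
Depth = number of edges = 2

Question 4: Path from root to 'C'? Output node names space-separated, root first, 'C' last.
Walk down from root: E -> J -> C

Answer: E J C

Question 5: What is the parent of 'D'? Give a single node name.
Answer: F

Derivation:
Scan adjacency: D appears as child of F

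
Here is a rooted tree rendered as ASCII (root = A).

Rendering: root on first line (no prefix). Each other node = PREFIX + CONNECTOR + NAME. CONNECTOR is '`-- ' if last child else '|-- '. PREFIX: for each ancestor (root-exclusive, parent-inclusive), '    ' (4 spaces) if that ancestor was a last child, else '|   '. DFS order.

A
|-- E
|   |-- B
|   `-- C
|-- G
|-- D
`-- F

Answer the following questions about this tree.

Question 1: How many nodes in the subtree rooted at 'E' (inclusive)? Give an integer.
Subtree rooted at E contains: B, C, E
Count = 3

Answer: 3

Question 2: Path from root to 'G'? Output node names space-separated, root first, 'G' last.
Answer: A G

Derivation:
Walk down from root: A -> G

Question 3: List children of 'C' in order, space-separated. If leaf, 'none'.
Node C's children (from adjacency): (leaf)

Answer: none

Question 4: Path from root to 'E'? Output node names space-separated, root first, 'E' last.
Answer: A E

Derivation:
Walk down from root: A -> E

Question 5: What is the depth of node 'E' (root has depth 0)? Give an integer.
Path from root to E: A -> E
Depth = number of edges = 1

Answer: 1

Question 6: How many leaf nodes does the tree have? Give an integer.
Leaves (nodes with no children): B, C, D, F, G

Answer: 5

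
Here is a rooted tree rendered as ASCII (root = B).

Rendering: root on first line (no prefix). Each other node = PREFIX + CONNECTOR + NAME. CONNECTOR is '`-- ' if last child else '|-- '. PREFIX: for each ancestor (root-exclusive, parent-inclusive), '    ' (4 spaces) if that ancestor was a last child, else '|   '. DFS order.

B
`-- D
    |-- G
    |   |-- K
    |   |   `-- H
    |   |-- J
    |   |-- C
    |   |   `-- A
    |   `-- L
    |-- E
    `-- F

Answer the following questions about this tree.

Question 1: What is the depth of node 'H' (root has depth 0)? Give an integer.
Answer: 4

Derivation:
Path from root to H: B -> D -> G -> K -> H
Depth = number of edges = 4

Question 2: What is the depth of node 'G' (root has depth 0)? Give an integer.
Answer: 2

Derivation:
Path from root to G: B -> D -> G
Depth = number of edges = 2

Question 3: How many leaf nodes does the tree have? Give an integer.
Answer: 6

Derivation:
Leaves (nodes with no children): A, E, F, H, J, L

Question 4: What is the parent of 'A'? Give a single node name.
Scan adjacency: A appears as child of C

Answer: C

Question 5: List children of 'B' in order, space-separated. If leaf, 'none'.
Node B's children (from adjacency): D

Answer: D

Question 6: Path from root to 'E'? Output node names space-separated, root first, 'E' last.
Answer: B D E

Derivation:
Walk down from root: B -> D -> E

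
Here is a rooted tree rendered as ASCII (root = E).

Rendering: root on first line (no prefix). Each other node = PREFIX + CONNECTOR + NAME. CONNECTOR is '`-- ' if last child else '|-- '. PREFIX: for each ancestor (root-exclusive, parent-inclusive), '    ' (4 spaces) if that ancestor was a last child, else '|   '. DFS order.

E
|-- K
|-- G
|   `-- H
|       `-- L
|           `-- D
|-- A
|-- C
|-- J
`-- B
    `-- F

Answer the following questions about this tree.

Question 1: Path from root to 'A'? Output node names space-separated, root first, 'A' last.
Walk down from root: E -> A

Answer: E A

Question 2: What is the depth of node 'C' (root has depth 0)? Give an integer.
Path from root to C: E -> C
Depth = number of edges = 1

Answer: 1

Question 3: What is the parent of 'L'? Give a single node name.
Answer: H

Derivation:
Scan adjacency: L appears as child of H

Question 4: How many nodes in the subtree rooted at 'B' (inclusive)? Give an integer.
Subtree rooted at B contains: B, F
Count = 2

Answer: 2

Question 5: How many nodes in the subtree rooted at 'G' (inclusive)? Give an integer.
Subtree rooted at G contains: D, G, H, L
Count = 4

Answer: 4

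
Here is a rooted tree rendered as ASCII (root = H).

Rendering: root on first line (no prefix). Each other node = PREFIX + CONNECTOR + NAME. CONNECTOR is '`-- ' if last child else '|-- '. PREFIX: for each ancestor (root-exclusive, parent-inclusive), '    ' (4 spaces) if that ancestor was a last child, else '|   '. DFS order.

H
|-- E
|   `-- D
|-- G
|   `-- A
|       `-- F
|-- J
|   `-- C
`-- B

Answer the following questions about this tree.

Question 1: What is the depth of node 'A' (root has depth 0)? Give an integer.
Answer: 2

Derivation:
Path from root to A: H -> G -> A
Depth = number of edges = 2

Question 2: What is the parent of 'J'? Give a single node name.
Answer: H

Derivation:
Scan adjacency: J appears as child of H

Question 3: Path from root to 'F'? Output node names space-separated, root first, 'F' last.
Answer: H G A F

Derivation:
Walk down from root: H -> G -> A -> F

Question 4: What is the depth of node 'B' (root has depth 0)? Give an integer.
Answer: 1

Derivation:
Path from root to B: H -> B
Depth = number of edges = 1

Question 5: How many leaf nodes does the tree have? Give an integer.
Answer: 4

Derivation:
Leaves (nodes with no children): B, C, D, F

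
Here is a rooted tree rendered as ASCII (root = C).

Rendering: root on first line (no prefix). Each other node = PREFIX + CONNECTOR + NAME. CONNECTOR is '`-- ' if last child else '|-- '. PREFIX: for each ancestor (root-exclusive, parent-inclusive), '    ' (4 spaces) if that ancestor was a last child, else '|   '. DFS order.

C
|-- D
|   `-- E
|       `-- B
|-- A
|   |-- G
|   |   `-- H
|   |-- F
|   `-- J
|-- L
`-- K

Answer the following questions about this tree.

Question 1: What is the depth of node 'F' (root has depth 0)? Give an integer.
Path from root to F: C -> A -> F
Depth = number of edges = 2

Answer: 2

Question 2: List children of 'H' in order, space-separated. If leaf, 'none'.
Answer: none

Derivation:
Node H's children (from adjacency): (leaf)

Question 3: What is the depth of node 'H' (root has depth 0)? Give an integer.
Answer: 3

Derivation:
Path from root to H: C -> A -> G -> H
Depth = number of edges = 3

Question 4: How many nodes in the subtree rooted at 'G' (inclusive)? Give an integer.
Answer: 2

Derivation:
Subtree rooted at G contains: G, H
Count = 2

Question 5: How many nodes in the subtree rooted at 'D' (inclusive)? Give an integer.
Answer: 3

Derivation:
Subtree rooted at D contains: B, D, E
Count = 3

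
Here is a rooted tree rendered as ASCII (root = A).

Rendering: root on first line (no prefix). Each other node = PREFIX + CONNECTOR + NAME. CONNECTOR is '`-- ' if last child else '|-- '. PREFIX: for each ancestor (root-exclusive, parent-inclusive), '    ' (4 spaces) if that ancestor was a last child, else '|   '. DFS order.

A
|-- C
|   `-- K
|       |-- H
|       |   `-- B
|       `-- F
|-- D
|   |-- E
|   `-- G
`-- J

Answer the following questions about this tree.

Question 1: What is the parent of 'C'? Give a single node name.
Scan adjacency: C appears as child of A

Answer: A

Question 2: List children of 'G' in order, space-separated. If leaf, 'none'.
Node G's children (from adjacency): (leaf)

Answer: none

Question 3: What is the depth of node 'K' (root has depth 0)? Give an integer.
Answer: 2

Derivation:
Path from root to K: A -> C -> K
Depth = number of edges = 2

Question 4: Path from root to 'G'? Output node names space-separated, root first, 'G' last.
Walk down from root: A -> D -> G

Answer: A D G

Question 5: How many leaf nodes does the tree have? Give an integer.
Leaves (nodes with no children): B, E, F, G, J

Answer: 5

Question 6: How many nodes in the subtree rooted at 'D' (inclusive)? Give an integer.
Answer: 3

Derivation:
Subtree rooted at D contains: D, E, G
Count = 3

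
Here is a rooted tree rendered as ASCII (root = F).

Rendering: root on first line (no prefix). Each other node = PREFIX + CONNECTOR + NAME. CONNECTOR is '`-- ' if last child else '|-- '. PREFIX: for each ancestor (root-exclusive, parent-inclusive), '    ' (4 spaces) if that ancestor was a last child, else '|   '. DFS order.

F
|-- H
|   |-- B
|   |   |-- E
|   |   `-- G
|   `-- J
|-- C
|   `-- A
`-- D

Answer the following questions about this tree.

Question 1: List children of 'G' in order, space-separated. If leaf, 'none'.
Node G's children (from adjacency): (leaf)

Answer: none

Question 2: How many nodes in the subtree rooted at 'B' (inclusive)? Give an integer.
Answer: 3

Derivation:
Subtree rooted at B contains: B, E, G
Count = 3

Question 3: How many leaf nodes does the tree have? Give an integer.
Leaves (nodes with no children): A, D, E, G, J

Answer: 5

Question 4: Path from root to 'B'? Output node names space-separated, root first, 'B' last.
Walk down from root: F -> H -> B

Answer: F H B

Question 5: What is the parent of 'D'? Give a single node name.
Scan adjacency: D appears as child of F

Answer: F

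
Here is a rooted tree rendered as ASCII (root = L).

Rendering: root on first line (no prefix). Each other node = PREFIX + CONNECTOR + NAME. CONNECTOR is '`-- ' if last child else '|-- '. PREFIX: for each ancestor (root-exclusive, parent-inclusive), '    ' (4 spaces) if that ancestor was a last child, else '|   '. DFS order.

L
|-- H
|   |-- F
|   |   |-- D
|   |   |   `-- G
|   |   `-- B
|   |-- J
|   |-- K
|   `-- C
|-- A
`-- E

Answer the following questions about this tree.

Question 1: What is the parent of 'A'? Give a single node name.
Answer: L

Derivation:
Scan adjacency: A appears as child of L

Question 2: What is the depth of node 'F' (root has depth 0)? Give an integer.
Answer: 2

Derivation:
Path from root to F: L -> H -> F
Depth = number of edges = 2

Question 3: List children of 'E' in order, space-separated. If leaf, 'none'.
Answer: none

Derivation:
Node E's children (from adjacency): (leaf)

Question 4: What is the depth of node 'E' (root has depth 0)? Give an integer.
Answer: 1

Derivation:
Path from root to E: L -> E
Depth = number of edges = 1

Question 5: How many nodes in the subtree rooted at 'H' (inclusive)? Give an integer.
Subtree rooted at H contains: B, C, D, F, G, H, J, K
Count = 8

Answer: 8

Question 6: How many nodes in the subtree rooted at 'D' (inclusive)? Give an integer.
Answer: 2

Derivation:
Subtree rooted at D contains: D, G
Count = 2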